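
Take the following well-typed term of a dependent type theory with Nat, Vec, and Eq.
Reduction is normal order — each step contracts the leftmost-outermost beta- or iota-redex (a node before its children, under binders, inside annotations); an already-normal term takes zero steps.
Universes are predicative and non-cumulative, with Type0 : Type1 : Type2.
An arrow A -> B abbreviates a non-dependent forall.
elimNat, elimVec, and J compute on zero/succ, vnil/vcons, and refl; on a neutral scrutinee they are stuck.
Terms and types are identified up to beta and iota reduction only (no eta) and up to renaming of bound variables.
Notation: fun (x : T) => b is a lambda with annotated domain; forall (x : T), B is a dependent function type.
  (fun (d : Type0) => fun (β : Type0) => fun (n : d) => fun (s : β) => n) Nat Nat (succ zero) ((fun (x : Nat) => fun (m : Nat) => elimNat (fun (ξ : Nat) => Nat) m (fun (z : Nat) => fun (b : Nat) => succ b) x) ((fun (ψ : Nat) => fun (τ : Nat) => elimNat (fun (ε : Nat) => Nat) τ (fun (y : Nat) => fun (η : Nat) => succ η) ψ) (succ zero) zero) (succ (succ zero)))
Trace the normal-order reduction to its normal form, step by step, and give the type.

normal-order reduction:
  (fun (d : Type0) => fun (β : Type0) => fun (n : d) => fun (s : β) => n) Nat Nat (succ zero) ((fun (x : Nat) => fun (m : Nat) => elimNat (fun (ξ : Nat) => Nat) m (fun (z : Nat) => fun (b : Nat) => succ b) x) ((fun (ψ : Nat) => fun (τ : Nat) => elimNat (fun (ε : Nat) => Nat) τ (fun (y : Nat) => fun (η : Nat) => succ η) ψ) (succ zero) zero) (succ (succ zero)))
  ~> (fun (d : Type0) => fun (β : Nat) => fun (n : d) => β) Nat (succ zero) ((fun (s : Nat) => fun (x : Nat) => elimNat (fun (m : Nat) => Nat) x (fun (ξ : Nat) => fun (z : Nat) => succ z) s) ((fun (b : Nat) => fun (ψ : Nat) => elimNat (fun (τ : Nat) => Nat) ψ (fun (ε : Nat) => fun (y : Nat) => succ y) b) (succ zero) zero) (succ (succ zero)))
  ~> (fun (d : Nat) => fun (β : Nat) => d) (succ zero) ((fun (n : Nat) => fun (s : Nat) => elimNat (fun (x : Nat) => Nat) s (fun (m : Nat) => fun (ξ : Nat) => succ ξ) n) ((fun (z : Nat) => fun (b : Nat) => elimNat (fun (ψ : Nat) => Nat) b (fun (τ : Nat) => fun (ε : Nat) => succ ε) z) (succ zero) zero) (succ (succ zero)))
  ~> (fun (d : Nat) => succ zero) ((fun (β : Nat) => fun (n : Nat) => elimNat (fun (s : Nat) => Nat) n (fun (x : Nat) => fun (m : Nat) => succ m) β) ((fun (ξ : Nat) => fun (z : Nat) => elimNat (fun (b : Nat) => Nat) z (fun (ψ : Nat) => fun (τ : Nat) => succ τ) ξ) (succ zero) zero) (succ (succ zero)))
  ~> succ zero
the term's type:
  Nat


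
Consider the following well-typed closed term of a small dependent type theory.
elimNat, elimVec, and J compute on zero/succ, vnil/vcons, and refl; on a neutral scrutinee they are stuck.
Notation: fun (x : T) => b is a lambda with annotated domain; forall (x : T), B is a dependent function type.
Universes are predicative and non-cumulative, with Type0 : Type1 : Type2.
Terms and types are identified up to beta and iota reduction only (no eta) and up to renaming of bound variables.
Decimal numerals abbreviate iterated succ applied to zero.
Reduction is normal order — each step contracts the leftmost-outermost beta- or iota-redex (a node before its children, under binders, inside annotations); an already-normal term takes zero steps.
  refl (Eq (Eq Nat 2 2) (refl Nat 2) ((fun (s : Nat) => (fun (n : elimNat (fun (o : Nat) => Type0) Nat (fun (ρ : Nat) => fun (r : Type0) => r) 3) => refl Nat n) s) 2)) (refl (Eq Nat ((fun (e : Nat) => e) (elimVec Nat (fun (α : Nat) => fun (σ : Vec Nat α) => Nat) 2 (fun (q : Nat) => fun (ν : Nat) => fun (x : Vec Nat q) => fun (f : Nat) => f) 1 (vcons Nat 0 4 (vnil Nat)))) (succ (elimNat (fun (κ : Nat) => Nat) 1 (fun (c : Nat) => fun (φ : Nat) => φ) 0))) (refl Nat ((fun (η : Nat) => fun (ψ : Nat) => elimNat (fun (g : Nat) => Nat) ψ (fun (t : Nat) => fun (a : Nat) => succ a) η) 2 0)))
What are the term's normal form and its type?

reduced normal form:
  refl (Eq (Eq Nat 2 2) (refl Nat 2) (refl Nat 2)) (refl (Eq Nat 2 2) (refl Nat 2))
the term's type:
  Eq (Eq (Eq Nat 2 2) (refl Nat 2) (refl Nat 2)) (refl (Eq Nat 2 2) (refl Nat 2)) (refl (Eq Nat 2 2) (refl Nat 2))
observation: the first redex contracted is a beta-redex; the normal form is reached in 19 normal-order steps.


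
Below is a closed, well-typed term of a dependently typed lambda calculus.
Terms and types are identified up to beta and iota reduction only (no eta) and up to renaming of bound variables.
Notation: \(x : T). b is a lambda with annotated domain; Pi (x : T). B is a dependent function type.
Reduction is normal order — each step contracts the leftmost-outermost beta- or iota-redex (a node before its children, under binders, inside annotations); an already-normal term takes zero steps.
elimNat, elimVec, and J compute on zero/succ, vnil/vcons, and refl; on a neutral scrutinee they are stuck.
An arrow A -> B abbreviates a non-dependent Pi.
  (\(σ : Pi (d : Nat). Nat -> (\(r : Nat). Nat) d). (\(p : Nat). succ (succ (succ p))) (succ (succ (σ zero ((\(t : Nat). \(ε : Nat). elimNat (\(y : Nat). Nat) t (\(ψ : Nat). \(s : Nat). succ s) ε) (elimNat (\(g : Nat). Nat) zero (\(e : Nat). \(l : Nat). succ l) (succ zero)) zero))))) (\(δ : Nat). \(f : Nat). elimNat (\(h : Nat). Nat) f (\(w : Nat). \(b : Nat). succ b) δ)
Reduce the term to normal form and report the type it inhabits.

resulting normal form:
  succ (succ (succ (succ (succ (succ zero)))))
type:
  Nat


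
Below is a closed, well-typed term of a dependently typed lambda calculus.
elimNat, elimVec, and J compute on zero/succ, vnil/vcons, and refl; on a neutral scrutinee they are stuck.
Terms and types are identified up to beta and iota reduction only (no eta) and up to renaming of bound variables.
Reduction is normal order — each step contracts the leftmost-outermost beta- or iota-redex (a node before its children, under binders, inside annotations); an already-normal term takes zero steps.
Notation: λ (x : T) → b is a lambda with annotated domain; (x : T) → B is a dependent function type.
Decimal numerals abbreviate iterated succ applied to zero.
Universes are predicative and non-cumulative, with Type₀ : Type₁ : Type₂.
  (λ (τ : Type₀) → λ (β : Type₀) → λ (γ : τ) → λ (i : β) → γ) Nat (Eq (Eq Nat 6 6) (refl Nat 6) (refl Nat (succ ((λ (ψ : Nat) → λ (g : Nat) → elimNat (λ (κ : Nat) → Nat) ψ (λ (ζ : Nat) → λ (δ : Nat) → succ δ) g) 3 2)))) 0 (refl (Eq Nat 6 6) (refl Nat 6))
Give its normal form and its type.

reduced normal form:
  0
the term's type:
  Nat


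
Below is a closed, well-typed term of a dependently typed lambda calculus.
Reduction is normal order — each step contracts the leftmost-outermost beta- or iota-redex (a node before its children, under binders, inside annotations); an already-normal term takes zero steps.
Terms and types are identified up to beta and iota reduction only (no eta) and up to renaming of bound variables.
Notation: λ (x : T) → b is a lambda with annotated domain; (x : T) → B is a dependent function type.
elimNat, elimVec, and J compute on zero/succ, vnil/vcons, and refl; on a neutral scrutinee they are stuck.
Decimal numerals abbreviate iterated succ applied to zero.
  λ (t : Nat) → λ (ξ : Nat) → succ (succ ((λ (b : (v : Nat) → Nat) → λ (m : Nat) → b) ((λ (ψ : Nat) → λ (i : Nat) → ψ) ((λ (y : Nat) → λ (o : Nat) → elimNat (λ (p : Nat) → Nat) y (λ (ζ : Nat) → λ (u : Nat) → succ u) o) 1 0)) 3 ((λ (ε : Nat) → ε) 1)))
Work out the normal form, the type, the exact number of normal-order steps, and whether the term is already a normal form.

normal form:
  λ (t : Nat) → λ (ξ : Nat) → 3
inferred type:
  (t : Nat) → (ξ : Nat) → Nat
steps to reach normal form (normal order): 7
started in normal form: no
first redex: a beta-redex


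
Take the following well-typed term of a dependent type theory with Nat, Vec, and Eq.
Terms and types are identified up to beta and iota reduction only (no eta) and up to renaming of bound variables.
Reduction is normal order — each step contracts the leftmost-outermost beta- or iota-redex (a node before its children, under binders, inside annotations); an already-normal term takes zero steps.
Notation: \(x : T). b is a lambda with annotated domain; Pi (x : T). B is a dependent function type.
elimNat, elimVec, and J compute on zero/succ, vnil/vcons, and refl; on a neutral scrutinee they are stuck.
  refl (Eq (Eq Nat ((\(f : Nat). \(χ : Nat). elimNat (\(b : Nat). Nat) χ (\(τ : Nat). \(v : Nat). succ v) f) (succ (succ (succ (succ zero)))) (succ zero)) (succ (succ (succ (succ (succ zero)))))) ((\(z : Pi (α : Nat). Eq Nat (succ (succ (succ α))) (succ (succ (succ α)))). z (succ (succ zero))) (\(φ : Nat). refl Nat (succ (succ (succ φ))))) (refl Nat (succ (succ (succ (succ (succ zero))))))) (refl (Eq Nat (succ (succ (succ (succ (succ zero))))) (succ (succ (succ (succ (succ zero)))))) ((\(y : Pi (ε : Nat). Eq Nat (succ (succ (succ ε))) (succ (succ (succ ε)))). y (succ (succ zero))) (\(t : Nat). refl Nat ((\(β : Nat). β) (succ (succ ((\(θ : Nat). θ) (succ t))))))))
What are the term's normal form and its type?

normal form:
  refl (Eq (Eq Nat (succ (succ (succ (succ (succ zero))))) (succ (succ (succ (succ (succ zero)))))) (refl Nat (succ (succ (succ (succ (succ zero)))))) (refl Nat (succ (succ (succ (succ (succ zero))))))) (refl (Eq Nat (succ (succ (succ (succ (succ zero))))) (succ (succ (succ (succ (succ zero)))))) (refl Nat (succ (succ (succ (succ (succ zero)))))))
inferred type:
  Eq (Eq (Eq Nat (succ (succ (succ (succ (succ zero))))) (succ (succ (succ (succ (succ zero)))))) (refl Nat (succ (succ (succ (succ (succ zero)))))) (refl Nat (succ (succ (succ (succ (succ zero))))))) (refl (Eq Nat (succ (succ (succ (succ (succ zero))))) (succ (succ (succ (succ (succ zero)))))) (refl Nat (succ (succ (succ (succ (succ zero))))))) (refl (Eq Nat (succ (succ (succ (succ (succ zero))))) (succ (succ (succ (succ (succ zero)))))) (refl Nat (succ (succ (succ (succ (succ zero)))))))


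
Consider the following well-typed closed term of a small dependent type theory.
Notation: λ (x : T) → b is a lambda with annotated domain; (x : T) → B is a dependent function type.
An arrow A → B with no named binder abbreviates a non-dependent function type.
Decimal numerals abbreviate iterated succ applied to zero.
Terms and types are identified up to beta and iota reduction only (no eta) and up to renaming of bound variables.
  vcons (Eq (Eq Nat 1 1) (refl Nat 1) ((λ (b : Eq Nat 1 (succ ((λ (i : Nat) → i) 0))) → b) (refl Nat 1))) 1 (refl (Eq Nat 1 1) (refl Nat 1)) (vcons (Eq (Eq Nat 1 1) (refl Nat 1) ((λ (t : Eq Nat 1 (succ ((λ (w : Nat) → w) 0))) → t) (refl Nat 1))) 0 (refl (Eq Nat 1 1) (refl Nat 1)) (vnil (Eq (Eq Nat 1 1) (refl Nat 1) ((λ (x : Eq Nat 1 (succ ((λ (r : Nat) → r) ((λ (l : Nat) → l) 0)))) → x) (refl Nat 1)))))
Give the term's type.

type:
  Vec (Eq (Eq Nat 1 1) (refl Nat 1) (refl Nat 1)) 2


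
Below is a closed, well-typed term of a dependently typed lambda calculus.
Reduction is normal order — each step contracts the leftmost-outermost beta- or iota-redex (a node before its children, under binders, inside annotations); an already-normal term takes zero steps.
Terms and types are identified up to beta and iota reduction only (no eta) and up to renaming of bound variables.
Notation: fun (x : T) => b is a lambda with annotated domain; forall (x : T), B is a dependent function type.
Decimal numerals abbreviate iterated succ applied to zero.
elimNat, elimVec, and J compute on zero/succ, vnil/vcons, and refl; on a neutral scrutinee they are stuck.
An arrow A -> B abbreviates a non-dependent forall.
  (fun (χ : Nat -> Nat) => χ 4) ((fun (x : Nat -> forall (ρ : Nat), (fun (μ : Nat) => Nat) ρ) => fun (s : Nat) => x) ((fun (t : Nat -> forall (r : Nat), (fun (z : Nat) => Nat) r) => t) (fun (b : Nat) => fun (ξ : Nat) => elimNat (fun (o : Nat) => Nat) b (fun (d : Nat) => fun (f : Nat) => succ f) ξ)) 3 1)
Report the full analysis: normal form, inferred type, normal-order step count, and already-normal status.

resulting normal form:
  5
inferred type:
  Nat
reduction steps (normal order): 19
term was already normal: no
first redex: a beta-redex


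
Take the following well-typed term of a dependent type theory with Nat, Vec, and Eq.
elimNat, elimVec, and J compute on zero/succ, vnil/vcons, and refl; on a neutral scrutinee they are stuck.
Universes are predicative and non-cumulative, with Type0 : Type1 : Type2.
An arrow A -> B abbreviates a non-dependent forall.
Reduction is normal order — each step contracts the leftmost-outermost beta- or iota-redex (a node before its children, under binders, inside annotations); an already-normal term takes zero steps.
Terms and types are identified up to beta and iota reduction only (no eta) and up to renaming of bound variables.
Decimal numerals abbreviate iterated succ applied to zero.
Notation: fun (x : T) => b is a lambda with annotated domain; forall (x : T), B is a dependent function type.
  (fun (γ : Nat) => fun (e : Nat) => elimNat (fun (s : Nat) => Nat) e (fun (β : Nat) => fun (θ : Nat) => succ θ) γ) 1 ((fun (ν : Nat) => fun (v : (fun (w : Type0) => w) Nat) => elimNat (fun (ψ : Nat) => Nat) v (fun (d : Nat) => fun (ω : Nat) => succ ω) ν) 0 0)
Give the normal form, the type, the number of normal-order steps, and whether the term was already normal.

reduced normal form:
  1
the term's type:
  Nat
normal-order step count: 9
started in normal form: no
first contracted redex: a beta-redex


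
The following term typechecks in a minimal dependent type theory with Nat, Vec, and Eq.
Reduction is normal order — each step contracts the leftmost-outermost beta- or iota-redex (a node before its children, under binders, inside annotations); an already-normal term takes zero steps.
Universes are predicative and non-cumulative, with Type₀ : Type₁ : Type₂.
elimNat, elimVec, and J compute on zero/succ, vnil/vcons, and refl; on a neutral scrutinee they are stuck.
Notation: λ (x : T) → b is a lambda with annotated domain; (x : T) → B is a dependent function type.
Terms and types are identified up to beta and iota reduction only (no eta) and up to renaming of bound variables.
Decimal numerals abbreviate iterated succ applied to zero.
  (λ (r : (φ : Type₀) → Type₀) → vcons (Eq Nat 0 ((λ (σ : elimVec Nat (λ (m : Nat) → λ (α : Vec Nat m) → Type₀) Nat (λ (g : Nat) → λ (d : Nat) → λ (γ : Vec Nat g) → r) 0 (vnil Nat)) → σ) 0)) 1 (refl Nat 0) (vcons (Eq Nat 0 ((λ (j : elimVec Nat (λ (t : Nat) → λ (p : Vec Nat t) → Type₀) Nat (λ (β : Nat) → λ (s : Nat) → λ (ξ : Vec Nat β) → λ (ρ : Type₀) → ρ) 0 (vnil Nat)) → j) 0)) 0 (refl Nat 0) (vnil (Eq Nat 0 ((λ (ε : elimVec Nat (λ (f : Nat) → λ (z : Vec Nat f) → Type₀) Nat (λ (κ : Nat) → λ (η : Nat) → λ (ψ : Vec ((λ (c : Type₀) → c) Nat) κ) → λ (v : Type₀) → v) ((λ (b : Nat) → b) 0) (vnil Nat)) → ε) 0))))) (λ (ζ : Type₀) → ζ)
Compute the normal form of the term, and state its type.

normal form:
  vcons (Eq Nat 0 0) 1 (refl Nat 0) (vcons (Eq Nat 0 0) 0 (refl Nat 0) (vnil (Eq Nat 0 0)))
type:
  Vec (Eq Nat 0 0) 2
observation: the term reaches its normal form after 4 normal-order steps.


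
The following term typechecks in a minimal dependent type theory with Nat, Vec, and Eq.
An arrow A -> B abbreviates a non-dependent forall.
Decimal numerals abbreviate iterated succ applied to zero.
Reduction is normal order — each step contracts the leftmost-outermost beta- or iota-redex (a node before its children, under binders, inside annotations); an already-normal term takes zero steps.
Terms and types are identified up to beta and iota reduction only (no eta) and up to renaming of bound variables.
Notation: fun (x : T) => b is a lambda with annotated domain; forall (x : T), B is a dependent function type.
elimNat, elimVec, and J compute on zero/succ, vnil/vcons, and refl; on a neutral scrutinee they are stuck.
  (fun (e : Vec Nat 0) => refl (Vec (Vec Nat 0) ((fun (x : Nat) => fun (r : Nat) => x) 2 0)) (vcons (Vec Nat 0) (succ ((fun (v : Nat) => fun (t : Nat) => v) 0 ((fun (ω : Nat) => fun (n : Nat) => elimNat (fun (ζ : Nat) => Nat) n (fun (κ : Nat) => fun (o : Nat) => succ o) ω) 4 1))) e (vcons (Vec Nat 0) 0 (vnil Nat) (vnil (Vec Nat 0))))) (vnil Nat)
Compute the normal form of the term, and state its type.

normal form:
  refl (Vec (Vec Nat 0) 2) (vcons (Vec Nat 0) 1 (vnil Nat) (vcons (Vec Nat 0) 0 (vnil Nat) (vnil (Vec Nat 0))))
the term's type:
  Eq (Vec (Vec Nat 0) 2) (vcons (Vec Nat 0) 1 (vnil Nat) (vcons (Vec Nat 0) 0 (vnil Nat) (vnil (Vec Nat 0)))) (vcons (Vec Nat 0) 1 (vnil Nat) (vcons (Vec Nat 0) 0 (vnil Nat) (vnil (Vec Nat 0))))


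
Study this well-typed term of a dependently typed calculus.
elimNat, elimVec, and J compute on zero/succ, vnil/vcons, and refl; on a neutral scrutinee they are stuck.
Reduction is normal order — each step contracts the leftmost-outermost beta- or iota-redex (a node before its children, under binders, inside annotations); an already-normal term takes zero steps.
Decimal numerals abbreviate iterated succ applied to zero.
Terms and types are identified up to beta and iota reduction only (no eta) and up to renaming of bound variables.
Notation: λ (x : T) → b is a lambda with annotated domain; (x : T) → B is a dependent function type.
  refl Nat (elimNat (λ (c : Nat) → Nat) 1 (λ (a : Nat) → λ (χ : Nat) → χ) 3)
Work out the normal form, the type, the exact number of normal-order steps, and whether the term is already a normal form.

resulting normal form:
  refl Nat 1
the term's type:
  Eq Nat 1 1
reduction steps (normal order): 10
term was already normal: no
first contracted redex: an elimNat iota-redex


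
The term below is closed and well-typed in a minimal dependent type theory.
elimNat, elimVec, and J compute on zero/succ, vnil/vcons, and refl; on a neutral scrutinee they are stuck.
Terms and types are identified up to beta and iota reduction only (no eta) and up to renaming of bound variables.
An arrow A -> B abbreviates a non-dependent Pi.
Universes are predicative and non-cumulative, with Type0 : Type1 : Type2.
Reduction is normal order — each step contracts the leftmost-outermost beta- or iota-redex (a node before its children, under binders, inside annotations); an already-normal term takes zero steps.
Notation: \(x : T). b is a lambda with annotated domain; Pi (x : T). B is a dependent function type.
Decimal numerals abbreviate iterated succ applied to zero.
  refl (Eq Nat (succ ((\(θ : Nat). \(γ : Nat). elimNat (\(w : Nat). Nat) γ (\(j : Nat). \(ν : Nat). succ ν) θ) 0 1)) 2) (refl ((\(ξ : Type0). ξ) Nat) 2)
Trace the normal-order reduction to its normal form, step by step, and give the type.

reduction (normal order):
  refl (Eq Nat (succ ((\(θ : Nat). \(γ : Nat). elimNat (\(w : Nat). Nat) γ (\(j : Nat). \(ν : Nat). succ ν) θ) 0 1)) 2) (refl ((\(ξ : Type0). ξ) Nat) 2)
  ~> refl (Eq Nat (succ ((\(θ : Nat). elimNat (\(γ : Nat). Nat) θ (\(w : Nat). \(j : Nat). succ j) 0) 1)) 2) (refl ((\(ν : Type0). ν) Nat) 2)
  ~> refl (Eq Nat (succ (elimNat (\(θ : Nat). Nat) 1 (\(γ : Nat). \(w : Nat). succ w) 0)) 2) (refl ((\(j : Type0). j) Nat) 2)
  ~> refl (Eq Nat 2 2) (refl ((\(θ : Type0). θ) Nat) 2)
  ~> refl (Eq Nat 2 2) (refl Nat 2)
the term's type:
  Eq (Eq Nat 2 2) (refl Nat 2) (refl Nat 2)


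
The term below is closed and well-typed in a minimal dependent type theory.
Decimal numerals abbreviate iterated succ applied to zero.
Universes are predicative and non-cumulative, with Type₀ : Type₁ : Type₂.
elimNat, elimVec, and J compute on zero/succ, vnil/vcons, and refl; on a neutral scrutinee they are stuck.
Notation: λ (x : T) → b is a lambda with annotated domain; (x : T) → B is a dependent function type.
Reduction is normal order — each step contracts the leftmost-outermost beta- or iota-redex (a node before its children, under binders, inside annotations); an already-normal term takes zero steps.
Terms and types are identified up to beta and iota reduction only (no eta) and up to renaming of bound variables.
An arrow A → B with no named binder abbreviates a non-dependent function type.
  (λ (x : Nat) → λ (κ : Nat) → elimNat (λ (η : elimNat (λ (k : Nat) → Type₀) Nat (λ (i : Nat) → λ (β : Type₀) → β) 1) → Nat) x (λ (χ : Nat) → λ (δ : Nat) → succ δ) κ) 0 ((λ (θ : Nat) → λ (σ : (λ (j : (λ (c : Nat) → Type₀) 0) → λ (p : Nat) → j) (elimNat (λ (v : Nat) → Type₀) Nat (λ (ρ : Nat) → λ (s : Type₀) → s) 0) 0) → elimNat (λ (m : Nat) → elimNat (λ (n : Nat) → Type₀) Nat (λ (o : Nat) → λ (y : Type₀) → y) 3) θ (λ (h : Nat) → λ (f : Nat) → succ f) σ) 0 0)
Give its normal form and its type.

reduced normal form:
  0
the term's type:
  Nat


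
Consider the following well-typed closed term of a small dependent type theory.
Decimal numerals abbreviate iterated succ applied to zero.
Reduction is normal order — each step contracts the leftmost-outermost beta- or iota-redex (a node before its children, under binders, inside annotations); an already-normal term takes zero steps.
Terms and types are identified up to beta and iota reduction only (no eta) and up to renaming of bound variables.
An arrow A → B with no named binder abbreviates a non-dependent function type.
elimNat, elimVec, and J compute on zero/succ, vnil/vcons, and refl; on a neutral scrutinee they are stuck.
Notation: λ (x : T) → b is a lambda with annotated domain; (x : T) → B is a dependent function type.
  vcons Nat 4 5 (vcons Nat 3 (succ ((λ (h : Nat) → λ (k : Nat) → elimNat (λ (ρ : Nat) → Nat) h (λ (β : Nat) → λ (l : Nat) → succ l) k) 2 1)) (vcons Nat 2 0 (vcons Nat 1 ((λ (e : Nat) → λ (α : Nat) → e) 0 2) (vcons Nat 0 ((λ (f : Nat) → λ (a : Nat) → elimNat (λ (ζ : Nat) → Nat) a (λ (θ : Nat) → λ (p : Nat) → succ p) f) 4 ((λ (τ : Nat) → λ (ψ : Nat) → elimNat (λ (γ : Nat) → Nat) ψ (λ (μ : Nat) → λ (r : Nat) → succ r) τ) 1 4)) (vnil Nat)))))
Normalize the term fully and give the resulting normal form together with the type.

reduced normal form:
  vcons Nat 4 5 (vcons Nat 3 4 (vcons Nat 2 0 (vcons Nat 1 0 (vcons Nat 0 9 (vnil Nat)))))
inferred type:
  Vec Nat 5


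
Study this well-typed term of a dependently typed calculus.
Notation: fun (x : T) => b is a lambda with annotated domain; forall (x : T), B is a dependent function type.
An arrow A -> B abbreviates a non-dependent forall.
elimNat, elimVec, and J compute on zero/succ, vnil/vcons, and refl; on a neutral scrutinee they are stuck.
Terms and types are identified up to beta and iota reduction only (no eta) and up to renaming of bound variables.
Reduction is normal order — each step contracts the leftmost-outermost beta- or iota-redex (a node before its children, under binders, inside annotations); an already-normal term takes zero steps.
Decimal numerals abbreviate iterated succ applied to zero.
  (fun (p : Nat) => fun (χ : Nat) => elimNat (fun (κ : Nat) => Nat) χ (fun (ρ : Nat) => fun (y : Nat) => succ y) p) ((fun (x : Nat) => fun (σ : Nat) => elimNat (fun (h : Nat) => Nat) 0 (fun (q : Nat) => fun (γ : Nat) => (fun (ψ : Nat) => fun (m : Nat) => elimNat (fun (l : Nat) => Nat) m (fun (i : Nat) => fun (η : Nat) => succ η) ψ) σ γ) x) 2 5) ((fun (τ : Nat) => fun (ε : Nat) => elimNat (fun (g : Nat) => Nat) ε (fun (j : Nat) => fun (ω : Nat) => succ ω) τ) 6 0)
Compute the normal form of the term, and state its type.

reduced normal form:
  16
type:
  Nat


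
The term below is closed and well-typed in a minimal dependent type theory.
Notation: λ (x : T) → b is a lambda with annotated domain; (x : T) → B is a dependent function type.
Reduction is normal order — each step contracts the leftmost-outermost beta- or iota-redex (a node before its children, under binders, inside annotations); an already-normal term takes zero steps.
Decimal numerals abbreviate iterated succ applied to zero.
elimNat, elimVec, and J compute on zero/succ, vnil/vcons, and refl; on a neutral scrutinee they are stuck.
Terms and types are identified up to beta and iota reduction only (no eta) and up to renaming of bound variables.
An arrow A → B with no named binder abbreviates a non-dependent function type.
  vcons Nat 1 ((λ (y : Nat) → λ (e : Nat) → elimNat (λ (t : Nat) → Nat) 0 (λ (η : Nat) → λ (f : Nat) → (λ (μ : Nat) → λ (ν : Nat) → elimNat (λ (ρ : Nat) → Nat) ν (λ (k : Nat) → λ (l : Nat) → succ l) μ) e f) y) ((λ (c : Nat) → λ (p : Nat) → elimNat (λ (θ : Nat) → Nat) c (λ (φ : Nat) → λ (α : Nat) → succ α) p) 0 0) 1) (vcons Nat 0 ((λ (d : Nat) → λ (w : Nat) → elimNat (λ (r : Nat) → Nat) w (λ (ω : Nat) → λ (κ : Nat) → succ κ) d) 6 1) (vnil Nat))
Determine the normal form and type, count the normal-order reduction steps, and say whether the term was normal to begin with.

reduced normal form:
  vcons Nat 1 0 (vcons Nat 0 7 (vnil Nat))
type:
  Vec Nat 2
steps to reach normal form (normal order): 33
already normal: no
first redex: a beta-redex


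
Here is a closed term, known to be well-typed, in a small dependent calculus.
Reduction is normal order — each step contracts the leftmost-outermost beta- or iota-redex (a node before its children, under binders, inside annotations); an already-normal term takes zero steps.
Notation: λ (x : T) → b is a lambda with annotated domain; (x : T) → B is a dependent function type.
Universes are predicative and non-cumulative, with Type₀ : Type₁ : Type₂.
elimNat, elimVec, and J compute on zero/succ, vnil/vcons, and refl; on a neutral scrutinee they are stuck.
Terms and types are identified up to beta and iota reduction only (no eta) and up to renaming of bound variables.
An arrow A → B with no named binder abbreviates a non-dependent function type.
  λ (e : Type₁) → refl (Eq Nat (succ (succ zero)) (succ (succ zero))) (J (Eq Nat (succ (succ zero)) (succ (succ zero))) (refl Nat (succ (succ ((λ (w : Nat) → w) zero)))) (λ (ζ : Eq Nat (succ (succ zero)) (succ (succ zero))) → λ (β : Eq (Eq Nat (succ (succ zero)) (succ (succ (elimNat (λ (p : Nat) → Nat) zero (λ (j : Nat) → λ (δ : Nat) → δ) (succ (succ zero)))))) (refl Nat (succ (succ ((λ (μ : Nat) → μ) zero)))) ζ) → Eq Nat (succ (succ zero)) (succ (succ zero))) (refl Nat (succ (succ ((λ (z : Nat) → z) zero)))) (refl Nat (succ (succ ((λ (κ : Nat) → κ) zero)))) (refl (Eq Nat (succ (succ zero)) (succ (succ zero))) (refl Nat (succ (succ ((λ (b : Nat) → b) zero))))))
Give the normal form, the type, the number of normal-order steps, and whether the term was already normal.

reduced normal form:
  λ (e : Type₁) → refl (Eq Nat (succ (succ zero)) (succ (succ zero))) (refl Nat (succ (succ zero)))
type:
  Type₁ → Eq (Eq Nat (succ (succ zero)) (succ (succ zero))) (refl Nat (succ (succ zero))) (refl Nat (succ (succ zero)))
normal-order step count: 2
already normal: no
first redex: a J iota-redex


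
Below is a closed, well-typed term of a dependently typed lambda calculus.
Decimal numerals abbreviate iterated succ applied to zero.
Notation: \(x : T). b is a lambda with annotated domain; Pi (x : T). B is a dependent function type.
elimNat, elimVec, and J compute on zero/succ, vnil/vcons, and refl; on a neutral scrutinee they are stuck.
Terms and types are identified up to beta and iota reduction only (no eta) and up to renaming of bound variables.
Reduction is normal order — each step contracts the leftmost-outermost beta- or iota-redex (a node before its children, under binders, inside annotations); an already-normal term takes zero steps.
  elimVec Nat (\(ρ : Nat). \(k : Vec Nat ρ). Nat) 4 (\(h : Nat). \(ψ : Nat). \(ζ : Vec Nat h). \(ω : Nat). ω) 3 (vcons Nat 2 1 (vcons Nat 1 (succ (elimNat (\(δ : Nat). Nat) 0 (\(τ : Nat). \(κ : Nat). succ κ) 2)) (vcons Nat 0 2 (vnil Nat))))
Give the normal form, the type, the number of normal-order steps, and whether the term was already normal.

reduced normal form:
  4
the term's type:
  Nat
steps to reach normal form (normal order): 16
term was already normal: no
first contracted redex: an elimVec iota-redex


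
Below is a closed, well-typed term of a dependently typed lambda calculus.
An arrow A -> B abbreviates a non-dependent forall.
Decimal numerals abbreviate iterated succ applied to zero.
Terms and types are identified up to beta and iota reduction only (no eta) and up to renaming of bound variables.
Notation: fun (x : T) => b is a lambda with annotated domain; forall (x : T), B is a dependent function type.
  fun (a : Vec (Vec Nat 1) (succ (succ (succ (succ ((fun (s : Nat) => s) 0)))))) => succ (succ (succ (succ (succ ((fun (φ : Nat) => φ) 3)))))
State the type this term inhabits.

inferred type:
  Vec (Vec Nat 1) 4 -> Nat


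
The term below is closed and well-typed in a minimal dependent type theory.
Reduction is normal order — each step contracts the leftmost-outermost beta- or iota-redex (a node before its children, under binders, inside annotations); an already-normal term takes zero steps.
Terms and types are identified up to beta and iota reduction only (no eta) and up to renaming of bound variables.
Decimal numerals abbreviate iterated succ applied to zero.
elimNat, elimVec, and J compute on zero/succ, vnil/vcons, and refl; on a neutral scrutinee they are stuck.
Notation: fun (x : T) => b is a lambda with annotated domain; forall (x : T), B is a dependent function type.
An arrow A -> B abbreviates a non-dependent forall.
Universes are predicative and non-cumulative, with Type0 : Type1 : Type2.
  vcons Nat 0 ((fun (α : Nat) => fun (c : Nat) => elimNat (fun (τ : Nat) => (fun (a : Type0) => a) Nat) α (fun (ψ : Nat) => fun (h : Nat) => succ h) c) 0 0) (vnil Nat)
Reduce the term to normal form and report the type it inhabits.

normal form:
  vcons Nat 0 0 (vnil Nat)
inferred type:
  Vec Nat 1
observation: the first redex contracted is a beta-redex; the normal form is reached in 3 normal-order steps.


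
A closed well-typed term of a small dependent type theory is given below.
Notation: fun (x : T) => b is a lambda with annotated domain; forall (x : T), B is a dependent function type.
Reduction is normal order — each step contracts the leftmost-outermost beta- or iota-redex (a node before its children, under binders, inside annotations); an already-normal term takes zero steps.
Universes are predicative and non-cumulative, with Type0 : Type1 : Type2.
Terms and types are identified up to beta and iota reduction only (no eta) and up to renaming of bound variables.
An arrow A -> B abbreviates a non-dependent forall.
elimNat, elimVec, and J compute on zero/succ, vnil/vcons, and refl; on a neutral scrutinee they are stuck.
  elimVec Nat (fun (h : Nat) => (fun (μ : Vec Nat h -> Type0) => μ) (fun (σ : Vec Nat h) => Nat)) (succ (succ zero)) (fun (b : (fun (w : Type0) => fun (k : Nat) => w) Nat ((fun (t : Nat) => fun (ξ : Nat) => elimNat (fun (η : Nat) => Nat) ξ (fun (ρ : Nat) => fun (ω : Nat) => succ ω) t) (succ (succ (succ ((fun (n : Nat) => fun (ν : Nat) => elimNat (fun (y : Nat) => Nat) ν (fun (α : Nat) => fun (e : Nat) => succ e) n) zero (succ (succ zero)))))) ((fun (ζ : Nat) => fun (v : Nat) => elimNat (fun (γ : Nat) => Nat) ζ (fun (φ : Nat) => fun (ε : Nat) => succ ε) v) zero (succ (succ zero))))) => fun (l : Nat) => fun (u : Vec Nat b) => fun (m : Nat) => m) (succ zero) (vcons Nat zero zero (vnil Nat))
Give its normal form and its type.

resulting normal form:
  succ (succ zero)
the term's type:
  Nat


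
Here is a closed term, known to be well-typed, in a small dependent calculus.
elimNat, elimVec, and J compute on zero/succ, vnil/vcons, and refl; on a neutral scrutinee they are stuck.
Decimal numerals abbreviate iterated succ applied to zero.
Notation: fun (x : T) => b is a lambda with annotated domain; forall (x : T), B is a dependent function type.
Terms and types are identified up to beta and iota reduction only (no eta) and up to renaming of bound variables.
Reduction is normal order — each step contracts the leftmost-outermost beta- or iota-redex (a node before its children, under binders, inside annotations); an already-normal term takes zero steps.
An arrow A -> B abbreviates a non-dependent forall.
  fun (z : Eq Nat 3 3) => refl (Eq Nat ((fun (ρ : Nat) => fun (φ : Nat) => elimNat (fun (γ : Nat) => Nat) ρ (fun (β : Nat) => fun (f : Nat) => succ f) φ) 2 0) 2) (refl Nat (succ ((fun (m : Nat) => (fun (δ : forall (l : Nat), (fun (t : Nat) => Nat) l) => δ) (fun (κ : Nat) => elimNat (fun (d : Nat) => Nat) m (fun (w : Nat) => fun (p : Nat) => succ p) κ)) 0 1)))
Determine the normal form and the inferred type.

normal form:
  fun (z : Eq Nat 3 3) => refl (Eq Nat 2 2) (refl Nat 2)
inferred type:
  Eq Nat 3 3 -> Eq (Eq Nat 2 2) (refl Nat 2) (refl Nat 2)
observation: normalization takes exactly 10 steps under the normal-order strategy.


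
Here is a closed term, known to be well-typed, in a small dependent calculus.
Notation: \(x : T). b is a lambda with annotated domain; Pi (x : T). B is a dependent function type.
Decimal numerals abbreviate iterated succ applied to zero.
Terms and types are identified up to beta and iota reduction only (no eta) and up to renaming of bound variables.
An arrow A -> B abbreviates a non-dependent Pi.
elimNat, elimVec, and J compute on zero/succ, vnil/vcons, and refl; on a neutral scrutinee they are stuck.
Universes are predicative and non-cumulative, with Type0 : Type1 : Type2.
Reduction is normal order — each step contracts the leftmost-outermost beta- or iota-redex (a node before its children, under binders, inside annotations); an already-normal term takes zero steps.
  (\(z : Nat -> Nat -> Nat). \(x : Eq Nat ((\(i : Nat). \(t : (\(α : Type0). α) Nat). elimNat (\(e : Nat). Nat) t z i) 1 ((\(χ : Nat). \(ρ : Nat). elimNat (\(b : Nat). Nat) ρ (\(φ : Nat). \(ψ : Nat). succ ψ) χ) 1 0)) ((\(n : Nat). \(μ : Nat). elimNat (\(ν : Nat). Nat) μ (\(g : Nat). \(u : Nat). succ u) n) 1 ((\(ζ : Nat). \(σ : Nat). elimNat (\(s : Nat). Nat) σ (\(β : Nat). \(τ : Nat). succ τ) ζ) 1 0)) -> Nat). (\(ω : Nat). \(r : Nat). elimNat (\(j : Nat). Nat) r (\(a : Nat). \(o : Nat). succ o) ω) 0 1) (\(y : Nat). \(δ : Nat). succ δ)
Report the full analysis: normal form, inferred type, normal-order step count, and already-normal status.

resulting normal form:
  \(z : Eq Nat 2 2 -> Nat). 1
the term's type:
  (Eq Nat 2 2 -> Nat) -> Nat
reduction steps (normal order): 28
already normal: no
first redex: a beta-redex


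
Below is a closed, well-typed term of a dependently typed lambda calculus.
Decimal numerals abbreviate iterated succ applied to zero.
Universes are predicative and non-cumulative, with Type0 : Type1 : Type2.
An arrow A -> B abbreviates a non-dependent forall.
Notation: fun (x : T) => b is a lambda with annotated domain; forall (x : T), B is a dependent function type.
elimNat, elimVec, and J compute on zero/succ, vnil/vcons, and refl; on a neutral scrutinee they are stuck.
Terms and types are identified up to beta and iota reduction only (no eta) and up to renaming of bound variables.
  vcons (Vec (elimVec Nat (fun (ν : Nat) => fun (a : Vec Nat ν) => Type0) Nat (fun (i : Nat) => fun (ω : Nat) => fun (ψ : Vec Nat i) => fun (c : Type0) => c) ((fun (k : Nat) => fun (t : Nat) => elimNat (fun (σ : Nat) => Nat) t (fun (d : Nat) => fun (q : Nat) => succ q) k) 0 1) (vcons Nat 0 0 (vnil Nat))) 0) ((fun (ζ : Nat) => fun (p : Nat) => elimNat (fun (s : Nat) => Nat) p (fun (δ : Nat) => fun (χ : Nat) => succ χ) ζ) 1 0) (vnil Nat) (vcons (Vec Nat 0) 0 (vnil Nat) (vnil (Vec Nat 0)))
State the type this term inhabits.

inferred type:
  Vec (Vec Nat 0) 2


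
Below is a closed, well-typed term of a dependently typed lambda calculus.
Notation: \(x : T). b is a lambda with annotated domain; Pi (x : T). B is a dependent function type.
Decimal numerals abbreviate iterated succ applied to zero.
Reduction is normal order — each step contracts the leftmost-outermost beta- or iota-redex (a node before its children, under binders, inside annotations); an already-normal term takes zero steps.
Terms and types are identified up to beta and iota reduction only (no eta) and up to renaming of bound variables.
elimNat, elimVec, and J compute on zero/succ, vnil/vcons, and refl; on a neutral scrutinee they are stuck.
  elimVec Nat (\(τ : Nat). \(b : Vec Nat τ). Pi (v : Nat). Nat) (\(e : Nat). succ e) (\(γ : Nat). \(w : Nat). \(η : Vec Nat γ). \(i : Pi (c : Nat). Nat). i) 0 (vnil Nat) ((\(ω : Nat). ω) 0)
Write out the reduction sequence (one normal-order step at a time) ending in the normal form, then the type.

reduction (normal order):
  elimVec Nat (\(τ : Nat). \(b : Vec Nat τ). Pi (v : Nat). Nat) (\(e : Nat). succ e) (\(γ : Nat). \(w : Nat). \(η : Vec Nat γ). \(i : Pi (c : Nat). Nat). i) 0 (vnil Nat) ((\(ω : Nat). ω) 0)
  ~> (\(τ : Nat). succ τ) ((\(b : Nat). b) 0)
  ~> succ ((\(τ : Nat). τ) 0)
  ~> 1
the term's type:
  Nat


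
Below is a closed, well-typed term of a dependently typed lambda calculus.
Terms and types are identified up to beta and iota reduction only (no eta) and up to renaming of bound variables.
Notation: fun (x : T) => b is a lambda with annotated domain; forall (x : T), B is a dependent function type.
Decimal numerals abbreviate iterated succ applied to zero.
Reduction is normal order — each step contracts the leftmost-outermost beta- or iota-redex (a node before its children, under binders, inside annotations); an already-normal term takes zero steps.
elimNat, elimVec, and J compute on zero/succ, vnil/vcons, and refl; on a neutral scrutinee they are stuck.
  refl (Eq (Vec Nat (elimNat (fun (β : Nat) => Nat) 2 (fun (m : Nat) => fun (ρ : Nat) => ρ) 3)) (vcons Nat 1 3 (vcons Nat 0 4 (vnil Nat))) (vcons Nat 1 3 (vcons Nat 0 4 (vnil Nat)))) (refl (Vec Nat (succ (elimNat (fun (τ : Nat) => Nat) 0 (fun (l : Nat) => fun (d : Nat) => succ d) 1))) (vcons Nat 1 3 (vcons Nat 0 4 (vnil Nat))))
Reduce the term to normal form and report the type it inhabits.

resulting normal form:
  refl (Eq (Vec Nat 2) (vcons Nat 1 3 (vcons Nat 0 4 (vnil Nat))) (vcons Nat 1 3 (vcons Nat 0 4 (vnil Nat)))) (refl (Vec Nat 2) (vcons Nat 1 3 (vcons Nat 0 4 (vnil Nat))))
inferred type:
  Eq (Eq (Vec Nat 2) (vcons Nat 1 3 (vcons Nat 0 4 (vnil Nat))) (vcons Nat 1 3 (vcons Nat 0 4 (vnil Nat)))) (refl (Vec Nat 2) (vcons Nat 1 3 (vcons Nat 0 4 (vnil Nat)))) (refl (Vec Nat 2) (vcons Nat 1 3 (vcons Nat 0 4 (vnil Nat))))


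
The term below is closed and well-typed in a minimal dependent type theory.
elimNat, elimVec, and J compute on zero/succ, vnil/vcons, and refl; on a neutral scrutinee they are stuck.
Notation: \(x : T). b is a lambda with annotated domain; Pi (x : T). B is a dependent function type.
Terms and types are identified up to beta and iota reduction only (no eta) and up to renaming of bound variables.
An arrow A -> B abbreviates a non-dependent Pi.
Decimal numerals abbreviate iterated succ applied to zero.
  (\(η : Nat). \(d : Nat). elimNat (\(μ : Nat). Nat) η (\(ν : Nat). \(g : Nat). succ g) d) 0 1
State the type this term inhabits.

inferred type:
  Nat


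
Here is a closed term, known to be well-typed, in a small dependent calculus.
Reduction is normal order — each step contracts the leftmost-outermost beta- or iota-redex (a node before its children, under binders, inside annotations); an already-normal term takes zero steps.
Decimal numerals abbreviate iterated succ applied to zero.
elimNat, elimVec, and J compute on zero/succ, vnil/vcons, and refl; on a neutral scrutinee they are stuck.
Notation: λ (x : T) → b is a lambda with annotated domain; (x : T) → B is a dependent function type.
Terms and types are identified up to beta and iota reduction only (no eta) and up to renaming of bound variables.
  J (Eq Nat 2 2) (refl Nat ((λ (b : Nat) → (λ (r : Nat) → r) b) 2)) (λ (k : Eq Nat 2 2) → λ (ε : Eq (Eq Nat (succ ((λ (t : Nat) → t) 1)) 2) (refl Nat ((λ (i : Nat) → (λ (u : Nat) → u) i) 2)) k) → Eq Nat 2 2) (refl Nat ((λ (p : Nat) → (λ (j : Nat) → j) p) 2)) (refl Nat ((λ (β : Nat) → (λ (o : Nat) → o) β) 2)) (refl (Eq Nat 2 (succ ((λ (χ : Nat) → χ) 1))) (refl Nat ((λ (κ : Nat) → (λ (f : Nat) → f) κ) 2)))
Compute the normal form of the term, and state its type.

reduced normal form:
  refl Nat 2
the term's type:
  Eq Nat 2 2
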